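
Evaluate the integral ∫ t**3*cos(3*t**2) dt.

Let u = t², du = 2t dt; rewrite as (1/2)∫ u^1·cos(3u) du.
Now integrate by parts 1 time.

t**2*sin(3*t**2)/6 + cos(3*t**2)/18 + C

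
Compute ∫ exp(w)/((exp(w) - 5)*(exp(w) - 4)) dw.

Let u = e^w, du = e^w dw.
The integral becomes ∫ du/((u-5)(u-4)); decompose into partial fractions.

log(exp(w) - 5) - log(exp(w) - 4) + C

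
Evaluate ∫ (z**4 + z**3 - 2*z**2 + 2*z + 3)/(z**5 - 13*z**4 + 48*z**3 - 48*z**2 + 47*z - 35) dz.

Factor the denominator: (z - 7)*(z - 5)*(z - 1)*(z**2 + 1).
Partial-fraction decomposition: -(149*z + 43)/(1300*(z**2 + 1)) + 5/(48*(z - 1)) - 713/(208*(z - 5)) + 2663/(600*(z - 7)).
Integrate each term; A/(z−a) gives A·log|z−a|; the (Bz+D)/(z²+p²) term gives a log and an atan.

2663*log(z - 7)/600 - 713*log(z - 5)/208 + 5*log(z - 1)/48 - 149*log(z**2 + 1)/2600 - 43*atan(z)/1300 + C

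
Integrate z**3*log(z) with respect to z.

Use integration by parts with u = log(z), dv = z**3 dz.
Then du = 1/z dz and v = z**4/4.

z**4*log(z)/4 - z**4/16 + C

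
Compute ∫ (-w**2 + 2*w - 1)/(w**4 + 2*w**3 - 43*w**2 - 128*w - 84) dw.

Factor the denominator: (w - 7)*(w + 1)*(w + 2)*(w + 6).
Partial-fraction decomposition: 49/(260*(w + 6)) - 1/(4*(w + 2)) + 1/(10*(w + 1)) - 1/(26*(w - 7)).
Integrate each term: A/(w−a) contributes A·log|w−a|.

-log(w - 7)/26 + log(w + 1)/10 - log(w + 2)/4 + 49*log(w + 6)/260 + C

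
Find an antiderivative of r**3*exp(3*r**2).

(3*r**2 - 1)*exp(3*r**2)/18 + C

Let u = r², du = 2r dr; rewrite as (1/2)∫ u^1·exp(3u) du.
Now integrate by parts 1 time.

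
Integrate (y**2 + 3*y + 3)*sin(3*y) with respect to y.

Use integration by parts with u = y**2 + 3*y + 3, dv = sin(3*y) dy, so v = -cos(3*y)/3.
Apply parts 2 times (tabular method): alternate signs, differentiate u down to 0, integrate dv up.

-y**2*cos(3*y)/3 + 2*y*sin(3*y)/9 - y*cos(3*y) + sin(3*y)/3 - 25*cos(3*y)/27 + C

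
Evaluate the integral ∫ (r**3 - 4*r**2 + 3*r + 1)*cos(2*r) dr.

r**3*sin(2*r)/2 - 2*r**2*sin(2*r) + 3*r**2*cos(2*r)/4 + 3*r*sin(2*r)/4 - 2*r*cos(2*r) + 3*sin(2*r)/2 + 3*cos(2*r)/8 + C

Use integration by parts with u = r**3 - 4*r**2 + 3*r + 1, dv = cos(2*r) dr, so v = sin(2*r)/2.
Apply parts 3 times (tabular method): alternate signs, differentiate u down to 0, integrate dv up.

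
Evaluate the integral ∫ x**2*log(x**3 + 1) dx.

Let u = x**3 + 1, so du = (3*x**2) dx.
The integral becomes (1/3)·∫ log(u) du; integrate by parts with u′=log(u), dv′=du.

x**3*log(x**3 + 1)/3 - x**3/3 + log(x**3 + 1)/3 + C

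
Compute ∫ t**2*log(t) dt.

Use integration by parts with u = log(t), dv = t**2 dt.
Then du = 1/t dt and v = t**3/3.

t**3*log(t)/3 - t**3/9 + C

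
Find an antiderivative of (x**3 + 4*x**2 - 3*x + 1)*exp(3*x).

(3*x**3 + 9*x**2 - 15*x + 8)*exp(3*x)/9 + C

Use integration by parts with u = x**3 + 4*x**2 - 3*x + 1, dv = exp(3*x) dx, so v = exp(3*x)/3.
Apply parts 3 times (tabular method): alternate signs, differentiate u down to 0, integrate dv up.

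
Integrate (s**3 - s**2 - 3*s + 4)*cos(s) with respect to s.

s**3*sin(s) - s**2*sin(s) + 3*s**2*cos(s) - 9*s*sin(s) - 2*s*cos(s) + 6*sin(s) - 9*cos(s) + C

Use integration by parts with u = s**3 - s**2 - 3*s + 4, dv = cos(s) ds, so v = sin(s).
Apply parts 3 times (tabular method): alternate signs, differentiate u down to 0, integrate dv up.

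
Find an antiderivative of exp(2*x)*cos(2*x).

Let I denote the integral. Integrate by parts with u = cos(2*x), dv = exp(2*x) dx, so v = exp(2*x)/2: I = exp(2*x)*cos(2*x)/2 + ∫ exp(2*x)*sin(2*x) dx.
Apply parts again with u = sin(2*x), dv = exp(2*x) dx: ∫ exp(2*x)*sin(2*x) dx = exp(2*x)*sin(2*x)/2 − I. Substituting back brings back I: I = exp(2*x)*sin(2*x)/2 + exp(2*x)*cos(2*x)/2 − I.
Solving for I: (1 + 1)·I equals the remaining terms, so I = (1/2)·(exp(2*x)*sin(2*x)/2 + exp(2*x)*cos(2*x)/2).

exp(2*x)*sin(2*x)/4 + exp(2*x)*cos(2*x)/4 + C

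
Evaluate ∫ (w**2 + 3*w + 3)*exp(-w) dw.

Use integration by parts with u = w**2 + 3*w + 3, dv = exp(-w) dw, so v = -exp(-w).
Apply parts 2 times (tabular method): alternate signs, differentiate u down to 0, integrate dv up.

(-w**2 - 5*w - 8)*exp(-w) + C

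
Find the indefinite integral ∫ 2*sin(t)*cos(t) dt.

Let u = cos(t), so du = (-sin(t)) dt.
Rewriting, the integral becomes -2·∫ u^1 du = -2·u^2/2.
Substituting back, u = cos(t).

-cos(t)**2 + C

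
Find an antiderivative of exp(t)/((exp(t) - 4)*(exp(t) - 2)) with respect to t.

Let u = e^t, du = e^t dt.
The integral becomes ∫ du/((u-2)(u-4)); decompose into partial fractions.

log(exp(t) - 4)/2 - log(exp(t) - 2)/2 + C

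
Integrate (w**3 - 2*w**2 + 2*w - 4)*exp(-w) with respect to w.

Use integration by parts with u = w**3 - 2*w**2 + 2*w - 4, dv = exp(-w) dw, so v = -exp(-w).
Apply parts 3 times (tabular method): alternate signs, differentiate u down to 0, integrate dv up.

(-w**3 - w**2 - 4*w)*exp(-w) + C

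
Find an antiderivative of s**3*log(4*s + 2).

Use integration by parts with u = log(4*s + 2), dv = s**3 ds.
Then du = 4/(4*s + 2) ds and v = s**4/4.

s**4*log(4*s + 2)/4 - s**4/16 + s**3/24 - s**2/32 + s/32 - log(2*s + 1)/64 + C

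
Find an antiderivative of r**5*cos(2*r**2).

Let u = r², du = 2r dr; rewrite as (1/2)∫ u^2·cos(2u) du.
Now integrate by parts 2 times.

r**4*sin(2*r**2)/4 + r**2*cos(2*r**2)/4 - sin(2*r**2)/8 + C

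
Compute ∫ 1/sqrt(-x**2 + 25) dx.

Substitute x = 5·sin(θ), so dx = 5·cos(θ) dθ and the radical becomes sqrt(-x**2 + 25) = 5·cos(θ) by the Pythagorean identity.
Integrate the resulting trig expression in θ, then back-substitute θ = asin(x/5), sin(θ) = x/5, cos(θ) = sqrt(-x**2 + 25)/5 (absorbing any constant into C).

asin(x/5) + C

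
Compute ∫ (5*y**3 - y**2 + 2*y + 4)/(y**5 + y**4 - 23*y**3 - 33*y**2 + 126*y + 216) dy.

Factor the denominator: (y - 4)*(y - 3)*(y + 2)*(y + 3)**2.
Partial-fraction decomposition: 506/(441*(y + 3)) + 73/(21*(y + 3)**2) - 22/(15*(y + 2)) - 34/(45*(y - 3)) + 158/(147*(y - 4)).
Integrate each term; A/(y−a) gives A·log|y−a|; A/(y−a)² gives −A/(y−a).

158*log(y - 4)/147 - 34*log(y - 3)/45 - 22*log(y + 2)/15 + 506*log(y + 3)/441 - 73/(21*y + 63) + C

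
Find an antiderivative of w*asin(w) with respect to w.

Use integration by parts with u = arcsin(w), dv = w dw.
Then du = 1/sqrt(-w**2 + 1) dw.

w**2*asin(w)/2 + w*sqrt(-w**2 + 1)/4 - asin(w)/4 + C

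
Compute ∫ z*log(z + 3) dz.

z**2*log(z + 3)/2 - z**2/4 + 3*z/2 - 9*log(z + 3)/2 + C

Use integration by parts with u = log(z + 3), dv = z dz.
Then du = 1/(z + 3) dz and v = z**2/2.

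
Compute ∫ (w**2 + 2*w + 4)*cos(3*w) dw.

Use integration by parts with u = w**2 + 2*w + 4, dv = cos(3*w) dw, so v = sin(3*w)/3.
Apply parts 2 times (tabular method): alternate signs, differentiate u down to 0, integrate dv up.

w**2*sin(3*w)/3 + 2*w*sin(3*w)/3 + 2*w*cos(3*w)/9 + 34*sin(3*w)/27 + 2*cos(3*w)/9 + C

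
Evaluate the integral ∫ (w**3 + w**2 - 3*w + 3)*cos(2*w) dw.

Use integration by parts with u = w**3 + w**2 - 3*w + 3, dv = cos(2*w) dw, so v = sin(2*w)/2.
Apply parts 3 times (tabular method): alternate signs, differentiate u down to 0, integrate dv up.

w**3*sin(2*w)/2 + w**2*sin(2*w)/2 + 3*w**2*cos(2*w)/4 - 9*w*sin(2*w)/4 + w*cos(2*w)/2 + 5*sin(2*w)/4 - 9*cos(2*w)/8 + C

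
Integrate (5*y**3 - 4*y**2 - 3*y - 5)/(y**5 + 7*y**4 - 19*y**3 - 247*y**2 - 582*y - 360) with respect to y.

Factor the denominator: (y - 6)*(y + 1)*(y + 3)*(y + 4)*(y + 5).
Partial-fraction decomposition: -65/(8*(y + 5)) + 377/(30*(y + 4)) - 167/(36*(y + 3)) + 11/(168*(y + 1)) + 83/(630*(y - 6)).
Integrate each term: A/(y−a) contributes A·log|y−a|.

83*log(y - 6)/630 + 11*log(y + 1)/168 - 167*log(y + 3)/36 + 377*log(y + 4)/30 - 65*log(y + 5)/8 + C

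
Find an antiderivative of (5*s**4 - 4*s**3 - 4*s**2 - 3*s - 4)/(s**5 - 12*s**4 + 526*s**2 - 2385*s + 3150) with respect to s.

Factor the denominator: (s - 6)*(s - 5)**2*(s - 3)*(s + 7).
Partial-fraction decomposition: 6599/(9360*(s + 7)) - 31/(15*(s - 3)) - 19207/(144*(s - 5)) - 1253/(12*(s - 5)**2) + 5450/(39*(s - 6)).
Integrate each term; A/(s−a) gives A·log|s−a|; A/(s−a)² gives −A/(s−a).

5450*log(s - 6)/39 - 19207*log(s - 5)/144 - 31*log(s - 3)/15 + 6599*log(s + 7)/9360 + 1253/(12*s - 60) + C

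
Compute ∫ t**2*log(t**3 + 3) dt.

Let u = t**3 + 3, so du = (3*t**2) dt.
The integral becomes (1/3)·∫ log(u) du; integrate by parts with u′=log(u), dv′=du.

t**3*log(t**3 + 3)/3 - t**3/3 + log(t**3 + 3) + C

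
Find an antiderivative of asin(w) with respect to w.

Use integration by parts with u = arcsin(w), dv = dw.
Then du = 1/sqrt(-w**2 + 1) dw.

w*asin(w) + sqrt(-w**2 + 1) + C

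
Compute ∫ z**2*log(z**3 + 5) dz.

z**3*log(z**3 + 5)/3 - z**3/3 + 5*log(z**3 + 5)/3 + C

Let u = z**3 + 5, so du = (3*z**2) dz.
The integral becomes (1/3)·∫ log(u) du; integrate by parts with u′=log(u), dv′=du.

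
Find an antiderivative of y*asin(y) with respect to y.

Use integration by parts with u = arcsin(y), dv = y dy.
Then du = 1/sqrt(-y**2 + 1) dy.

y**2*asin(y)/2 + y*sqrt(-y**2 + 1)/4 - asin(y)/4 + C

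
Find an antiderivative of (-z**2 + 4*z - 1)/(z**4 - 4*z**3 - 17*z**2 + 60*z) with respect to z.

-log(z)/60 - log(z - 5)/15 - log(z - 3)/21 + 11*log(z + 4)/84 + C

Factor the denominator: z*(z - 5)*(z - 3)*(z + 4).
Partial-fraction decomposition: 11/(84*(z + 4)) - 1/(21*(z - 3)) - 1/(15*(z - 5)) - 1/(60*z).
Integrate each term: A/(z−a) contributes A·log|z−a|.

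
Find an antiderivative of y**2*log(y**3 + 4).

Let u = y**3 + 4, so du = (3*y**2) dy.
The integral becomes (1/3)·∫ log(u) du; integrate by parts with u′=log(u), dv′=du.

y**3*log(y**3 + 4)/3 - y**3/3 + 4*log(y**3 + 4)/3 + C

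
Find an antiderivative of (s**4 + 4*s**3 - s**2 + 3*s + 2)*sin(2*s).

-s**4*cos(2*s)/2 + s**3*sin(2*s) - 2*s**3*cos(2*s) + 3*s**2*sin(2*s) + 2*s**2*cos(2*s) - 2*s*sin(2*s) + 3*s*cos(2*s)/2 - 3*sin(2*s)/4 - 2*cos(2*s) + C

Use integration by parts with u = s**4 + 4*s**3 - s**2 + 3*s + 2, dv = sin(2*s) ds, so v = -cos(2*s)/2.
Apply parts 4 times (tabular method): alternate signs, differentiate u down to 0, integrate dv up.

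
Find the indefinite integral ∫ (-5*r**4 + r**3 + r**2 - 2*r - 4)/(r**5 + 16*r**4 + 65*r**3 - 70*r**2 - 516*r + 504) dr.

-19*log(r - 2)/144 + 9*log(r - 1)/392 + 129979*log(r + 6)/784 - 12289*log(r + 7)/72 + 1663/(14*r + 84) + C

Factor the denominator: (r - 2)*(r - 1)*(r + 6)**2*(r + 7).
Partial-fraction decomposition: -12289/(72*(r + 7)) + 129979/(784*(r + 6)) - 1663/(14*(r + 6)**2) + 9/(392*(r - 1)) - 19/(144*(r - 2)).
Integrate each term; A/(r−a) gives A·log|r−a|; A/(r−a)² gives −A/(r−a).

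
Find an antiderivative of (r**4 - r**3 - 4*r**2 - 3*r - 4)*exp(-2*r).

(-4*r**4 - 4*r**3 + 10*r**2 + 22*r + 27)*exp(-2*r)/8 + C

Use integration by parts with u = r**4 - r**3 - 4*r**2 - 3*r - 4, dv = exp(-2*r) dr, so v = -exp(-2*r)/2.
Apply parts 4 times (tabular method): alternate signs, differentiate u down to 0, integrate dv up.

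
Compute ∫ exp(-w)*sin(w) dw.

Let I denote the integral. Integrate by parts with u = sin(w), dv = exp(-w) dw, so v = -exp(-w): I = -exp(-w)*sin(w) + ∫ exp(-w)*cos(w) dw.
Apply parts again with u = cos(w), dv = exp(-w) dw: ∫ exp(-w)*cos(w) dw = -exp(-w)*cos(w) − I. Substituting back brings back I: I = -exp(-w)*sin(w) - exp(-w)*cos(w) − I.
Solving for I: (1 + 1)·I equals the remaining terms, so I = (1/2)·(-exp(-w)*sin(w) - exp(-w)*cos(w)).

-exp(-w)*sin(w)/2 - exp(-w)*cos(w)/2 + C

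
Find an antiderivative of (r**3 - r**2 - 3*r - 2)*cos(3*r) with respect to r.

Use integration by parts with u = r**3 - r**2 - 3*r - 2, dv = cos(3*r) dr, so v = sin(3*r)/3.
Apply parts 3 times (tabular method): alternate signs, differentiate u down to 0, integrate dv up.

r**3*sin(3*r)/3 - r**2*sin(3*r)/3 + r**2*cos(3*r)/3 - 11*r*sin(3*r)/9 - 2*r*cos(3*r)/9 - 16*sin(3*r)/27 - 11*cos(3*r)/27 + C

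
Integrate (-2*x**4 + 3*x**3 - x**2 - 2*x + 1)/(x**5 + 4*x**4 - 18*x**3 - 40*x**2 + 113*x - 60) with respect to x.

-95*log(x - 3)/224 + 47*log(x - 1)/900 + 711*log(x + 4)/175 - 1639*log(x + 5)/288 - 1/(60*x - 60) + C

Factor the denominator: (x - 3)*(x - 1)**2*(x + 4)*(x + 5).
Partial-fraction decomposition: -1639/(288*(x + 5)) + 711/(175*(x + 4)) + 47/(900*(x - 1)) + 1/(60*(x - 1)**2) - 95/(224*(x - 3)).
Integrate each term; A/(x−a) gives A·log|x−a|; A/(x−a)² gives −A/(x−a).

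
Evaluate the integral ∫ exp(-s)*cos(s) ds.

exp(-s)*sin(s)/2 - exp(-s)*cos(s)/2 + C

Let I denote the integral. Integrate by parts with u = cos(s), dv = exp(-s) ds, so v = -exp(-s): I = -exp(-s)*cos(s) − ∫ exp(-s)*sin(s) ds.
Apply parts again with u = sin(s), dv = exp(-s) ds: ∫ exp(-s)*sin(s) ds = -exp(-s)*sin(s) + I. Substituting back brings back I: I = exp(-s)*sin(s) - exp(-s)*cos(s) − I.
Solving for I: (1 + 1)·I equals the remaining terms, so I = (1/2)·(exp(-s)*sin(s) - exp(-s)*cos(s)).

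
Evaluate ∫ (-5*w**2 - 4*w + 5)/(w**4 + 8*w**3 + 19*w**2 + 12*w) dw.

5*log(w)/12 - 2*log(w + 1)/3 - 14*log(w + 3)/3 + 59*log(w + 4)/12 + C

Factor the denominator: w*(w + 1)*(w + 3)*(w + 4).
Partial-fraction decomposition: 59/(12*(w + 4)) - 14/(3*(w + 3)) - 2/(3*(w + 1)) + 5/(12*w).
Integrate each term: A/(w−a) contributes A·log|w−a|.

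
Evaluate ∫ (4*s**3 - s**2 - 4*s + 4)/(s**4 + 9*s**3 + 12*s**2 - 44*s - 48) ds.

log(s - 2)/6 - log(s + 1)/15 - 7*log(s + 4) + 109*log(s + 6)/10 + C

Factor the denominator: (s - 2)*(s + 1)*(s + 4)*(s + 6).
Partial-fraction decomposition: 109/(10*(s + 6)) - 7/(s + 4) - 1/(15*(s + 1)) + 1/(6*(s - 2)).
Integrate each term: A/(s−a) contributes A·log|s−a|.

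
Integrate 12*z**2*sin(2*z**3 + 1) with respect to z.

Let u = 2*z**3 + 1, so du = (6*z**2) dz.
Rewriting, the integral becomes 2·∫ sin(u) du = 2·-cos(u).
Substituting back, u = 2*z**3 + 1.

-2*cos(2*z**3 + 1) + C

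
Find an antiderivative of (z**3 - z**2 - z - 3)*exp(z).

(z**3 - 4*z**2 + 7*z - 10)*exp(z) + C

Use integration by parts with u = z**3 - z**2 - z - 3, dv = exp(z) dz, so v = exp(z).
Apply parts 3 times (tabular method): alternate signs, differentiate u down to 0, integrate dv up.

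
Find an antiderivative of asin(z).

z*asin(z) + sqrt(-z**2 + 1) + C

Use integration by parts with u = arcsin(z), dv = dz.
Then du = 1/sqrt(-z**2 + 1) dz.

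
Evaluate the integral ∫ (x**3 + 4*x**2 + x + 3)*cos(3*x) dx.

Use integration by parts with u = x**3 + 4*x**2 + x + 3, dv = cos(3*x) dx, so v = sin(3*x)/3.
Apply parts 3 times (tabular method): alternate signs, differentiate u down to 0, integrate dv up.

x**3*sin(3*x)/3 + 4*x**2*sin(3*x)/3 + x**2*cos(3*x)/3 + x*sin(3*x)/9 + 8*x*cos(3*x)/9 + 19*sin(3*x)/27 + cos(3*x)/27 + C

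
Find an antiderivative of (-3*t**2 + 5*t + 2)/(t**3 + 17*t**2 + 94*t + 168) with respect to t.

Factor the denominator: (t + 4)*(t + 6)*(t + 7).
Partial-fraction decomposition: -60/(t + 7) + 68/(t + 6) - 11/(t + 4).
Integrate each term: A/(t−a) contributes A·log|t−a|.

-11*log(t + 4) + 68*log(t + 6) - 60*log(t + 7) + C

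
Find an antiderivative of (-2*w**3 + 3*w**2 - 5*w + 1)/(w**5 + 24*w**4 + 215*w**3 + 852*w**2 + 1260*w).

log(w)/1260 - 351*log(w + 5)/10 - 971*log(w + 6)/36 + 869*log(w + 7)/14 - 571/(6*w + 36) + C

Factor the denominator: w*(w + 5)*(w + 6)**2*(w + 7).
Partial-fraction decomposition: 869/(14*(w + 7)) - 971/(36*(w + 6)) + 571/(6*(w + 6)**2) - 351/(10*(w + 5)) + 1/(1260*w).
Integrate each term; A/(w−a) gives A·log|w−a|; A/(w−a)² gives −A/(w−a).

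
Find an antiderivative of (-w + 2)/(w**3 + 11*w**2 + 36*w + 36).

Factor the denominator: (w + 2)*(w + 3)*(w + 6).
Partial-fraction decomposition: 2/(3*(w + 6)) - 5/(3*(w + 3)) + 1/(w + 2).
Integrate each term: A/(w−a) contributes A·log|w−a|.

log(w + 2) - 5*log(w + 3)/3 + 2*log(w + 6)/3 + C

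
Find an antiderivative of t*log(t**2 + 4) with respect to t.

Let u = t**2 + 4, so du = (2*t) dt.
The integral becomes (1/2)·∫ log(u) du; integrate by parts with u′=log(u), dv′=du.

t**2*log(t**2 + 4)/2 - t**2/2 + 2*log(t**2 + 4) + C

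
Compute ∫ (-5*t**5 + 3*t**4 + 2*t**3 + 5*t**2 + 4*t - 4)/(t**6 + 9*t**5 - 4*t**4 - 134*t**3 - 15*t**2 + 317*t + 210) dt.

Factor the denominator: (t - 3)*(t - 2)*(t + 1)**2*(t + 5)*(t + 7).
Partial-fraction decomposition: -2017/(144*(t + 7)) + 17351/(1792*(t + 5)) - 73/(576*(t + 1)) + 1/(96*(t + 1)**2) + 8/(63*(t - 2)) - 173/(256*(t - 3)).
Integrate each term; A/(t−a) gives A·log|t−a|; A/(t−a)² gives −A/(t−a).

-173*log(t - 3)/256 + 8*log(t - 2)/63 - 73*log(t + 1)/576 + 17351*log(t + 5)/1792 - 2017*log(t + 7)/144 - 1/(96*t + 96) + C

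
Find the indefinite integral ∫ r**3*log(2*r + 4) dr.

Use integration by parts with u = log(2*r + 4), dv = r**3 dr.
Then du = 2/(2*r + 4) dr and v = r**4/4.

r**4*log(2*r + 4)/4 - r**4/16 + r**3/6 - r**2/2 + 2*r - 4*log(r + 2) + C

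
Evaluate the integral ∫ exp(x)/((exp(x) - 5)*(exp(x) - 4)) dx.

Let u = e^x, du = e^x dx.
The integral becomes ∫ du/((u-5)(u-4)); decompose into partial fractions.

log(exp(x) - 5) - log(exp(x) - 4) + C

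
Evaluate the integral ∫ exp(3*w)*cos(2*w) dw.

Let I denote the integral. Integrate by parts with u = cos(2*w), dv = exp(3*w) dw, so v = exp(3*w)/3: I = exp(3*w)*cos(2*w)/3 + (2/3)·∫ exp(3*w)*sin(2*w) dw.
Apply parts again with u = sin(2*w), dv = exp(3*w) dw: ∫ exp(3*w)*sin(2*w) dw = exp(3*w)*sin(2*w)/3 − (2/3)·I. Substituting back brings back I: I = 2*exp(3*w)*sin(2*w)/9 + exp(3*w)*cos(2*w)/3 − (4/9)·I.
Solving for I: (1 + 4/9)·I equals the remaining terms, so I = (9/13)·(2*exp(3*w)*sin(2*w)/9 + exp(3*w)*cos(2*w)/3).

2*exp(3*w)*sin(2*w)/13 + 3*exp(3*w)*cos(2*w)/13 + C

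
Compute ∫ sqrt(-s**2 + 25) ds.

Substitute s = 5·sin(θ), so ds = 5·cos(θ) dθ and the radical becomes sqrt(-s**2 + 25) = 5·cos(θ) by the Pythagorean identity.
Integrate the resulting trig expression in θ, then back-substitute θ = asin(s/5), sin(θ) = s/5, cos(θ) = sqrt(-s**2 + 25)/5 (absorbing any constant into C).

s*sqrt(-s**2 + 25)/2 + 25*asin(s/5)/2 + C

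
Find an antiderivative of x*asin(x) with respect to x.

x**2*asin(x)/2 + x*sqrt(-x**2 + 1)/4 - asin(x)/4 + C

Use integration by parts with u = arcsin(x), dv = x dx.
Then du = 1/sqrt(-x**2 + 1) dx.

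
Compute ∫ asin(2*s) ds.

Use integration by parts with u = arcsin(2*s), dv = ds.
Then du = 2/sqrt(-4*s**2 + 1) ds.

s*asin(2*s) + sqrt(-4*s**2 + 1)/2 + C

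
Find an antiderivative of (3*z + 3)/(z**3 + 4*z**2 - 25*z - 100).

log(z - 5)/5 + log(z + 4) - 6*log(z + 5)/5 + C

Factor the denominator: (z - 5)*(z + 4)*(z + 5).
Partial-fraction decomposition: -6/(5*(z + 5)) + 1/(z + 4) + 1/(5*(z - 5)).
Integrate each term: A/(z−a) contributes A·log|z−a|.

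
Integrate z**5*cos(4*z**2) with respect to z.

z**4*sin(4*z**2)/8 + z**2*cos(4*z**2)/16 - sin(4*z**2)/64 + C

Let u = z², du = 2z dz; rewrite as (1/2)∫ u^2·cos(4u) du.
Now integrate by parts 2 times.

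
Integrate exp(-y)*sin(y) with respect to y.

-exp(-y)*sin(y)/2 - exp(-y)*cos(y)/2 + C

Let I denote the integral. Integrate by parts with u = sin(y), dv = exp(-y) dy, so v = -exp(-y): I = -exp(-y)*sin(y) + ∫ exp(-y)*cos(y) dy.
Apply parts again with u = cos(y), dv = exp(-y) dy: ∫ exp(-y)*cos(y) dy = -exp(-y)*cos(y) − I. Substituting back brings back I: I = -exp(-y)*sin(y) - exp(-y)*cos(y) − I.
Solving for I: (1 + 1)·I equals the remaining terms, so I = (1/2)·(-exp(-y)*sin(y) - exp(-y)*cos(y)).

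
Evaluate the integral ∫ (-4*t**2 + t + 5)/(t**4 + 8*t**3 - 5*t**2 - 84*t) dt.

-5*log(t)/84 - 2*log(t - 3)/15 - 3*log(t + 4)/4 + 33*log(t + 7)/35 + C

Factor the denominator: t*(t - 3)*(t + 4)*(t + 7).
Partial-fraction decomposition: 33/(35*(t + 7)) - 3/(4*(t + 4)) - 2/(15*(t - 3)) - 5/(84*t).
Integrate each term: A/(t−a) contributes A·log|t−a|.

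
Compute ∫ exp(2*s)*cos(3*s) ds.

3*exp(2*s)*sin(3*s)/13 + 2*exp(2*s)*cos(3*s)/13 + C

Let I denote the integral. Integrate by parts with u = cos(3*s), dv = exp(2*s) ds, so v = exp(2*s)/2: I = exp(2*s)*cos(3*s)/2 + (3/2)·∫ exp(2*s)*sin(3*s) ds.
Apply parts again with u = sin(3*s), dv = exp(2*s) ds: ∫ exp(2*s)*sin(3*s) ds = exp(2*s)*sin(3*s)/2 − (3/2)·I. Substituting back brings back I: I = 3*exp(2*s)*sin(3*s)/4 + exp(2*s)*cos(3*s)/2 − (9/4)·I.
Solving for I: (1 + 9/4)·I equals the remaining terms, so I = (4/13)·(3*exp(2*s)*sin(3*s)/4 + exp(2*s)*cos(3*s)/2).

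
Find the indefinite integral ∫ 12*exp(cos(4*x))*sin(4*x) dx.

-3*exp(cos(4*x)) + C

Let u = cos(4*x), so du = (-4*sin(4*x)) dx.
Rewriting, the integral becomes -3·∫ e^u du = -3·e^u.
Substituting back, u = cos(4*x).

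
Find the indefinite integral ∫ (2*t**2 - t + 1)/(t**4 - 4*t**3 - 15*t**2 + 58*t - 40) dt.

Factor the denominator: (t - 5)*(t - 2)*(t - 1)*(t + 4).
Partial-fraction decomposition: -37/(270*(t + 4)) + 1/(10*(t - 1)) - 7/(18*(t - 2)) + 23/(54*(t - 5)).
Integrate each term: A/(t−a) contributes A·log|t−a|.

23*log(t - 5)/54 - 7*log(t - 2)/18 + log(t - 1)/10 - 37*log(t + 4)/270 + C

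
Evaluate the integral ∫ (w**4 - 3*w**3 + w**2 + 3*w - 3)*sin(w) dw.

-w**4*cos(w) + 4*w**3*sin(w) + 3*w**3*cos(w) - 9*w**2*sin(w) + 11*w**2*cos(w) - 22*w*sin(w) - 21*w*cos(w) + 21*sin(w) - 19*cos(w) + C

Use integration by parts with u = w**4 - 3*w**3 + w**2 + 3*w - 3, dv = sin(w) dw, so v = -cos(w).
Apply parts 4 times (tabular method): alternate signs, differentiate u down to 0, integrate dv up.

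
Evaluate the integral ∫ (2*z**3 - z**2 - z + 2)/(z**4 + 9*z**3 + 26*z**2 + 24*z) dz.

Factor the denominator: z*(z + 2)*(z + 3)*(z + 4).
Partial-fraction decomposition: 69/(4*(z + 4)) - 58/(3*(z + 3)) + 4/(z + 2) + 1/(12*z).
Integrate each term: A/(z−a) contributes A·log|z−a|.

log(z)/12 + 4*log(z + 2) - 58*log(z + 3)/3 + 69*log(z + 4)/4 + C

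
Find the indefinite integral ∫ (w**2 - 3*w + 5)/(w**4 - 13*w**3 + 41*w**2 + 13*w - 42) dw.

Factor the denominator: (w - 7)*(w - 6)*(w - 1)*(w + 1).
Partial-fraction decomposition: -9/(112*(w + 1)) + 1/(20*(w - 1)) - 23/(35*(w - 6)) + 11/(16*(w - 7)).
Integrate each term: A/(w−a) contributes A·log|w−a|.

11*log(w - 7)/16 - 23*log(w - 6)/35 + log(w - 1)/20 - 9*log(w + 1)/112 + C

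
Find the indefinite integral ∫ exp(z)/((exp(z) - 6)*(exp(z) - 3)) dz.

log(exp(z) - 6)/3 - log(exp(z) - 3)/3 + C

Let u = e^z, du = e^z dz.
The integral becomes ∫ du/((u-6)(u-3)); decompose into partial fractions.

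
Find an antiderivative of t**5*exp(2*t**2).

Let u = t², du = 2t dt; rewrite as (1/2)∫ u^2·exp(2u) du.
Now integrate by parts 2 times.

(2*t**4 - 2*t**2 + 1)*exp(2*t**2)/8 + C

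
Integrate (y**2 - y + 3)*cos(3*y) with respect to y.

y**2*sin(3*y)/3 - y*sin(3*y)/3 + 2*y*cos(3*y)/9 + 25*sin(3*y)/27 - cos(3*y)/9 + C

Use integration by parts with u = y**2 - y + 3, dv = cos(3*y) dy, so v = sin(3*y)/3.
Apply parts 2 times (tabular method): alternate signs, differentiate u down to 0, integrate dv up.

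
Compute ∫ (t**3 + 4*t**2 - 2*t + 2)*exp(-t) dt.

Use integration by parts with u = t**3 + 4*t**2 - 2*t + 2, dv = exp(-t) dt, so v = -exp(-t).
Apply parts 3 times (tabular method): alternate signs, differentiate u down to 0, integrate dv up.

(-t**3 - 7*t**2 - 12*t - 14)*exp(-t) + C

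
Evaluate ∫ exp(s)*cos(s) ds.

Let I denote the integral. Integrate by parts with u = cos(s), dv = exp(s) ds, so v = exp(s): I = exp(s)*cos(s) + ∫ exp(s)*sin(s) ds.
Apply parts again with u = sin(s), dv = exp(s) ds: ∫ exp(s)*sin(s) ds = exp(s)*sin(s) − I. Substituting back brings back I: I = exp(s)*sin(s) + exp(s)*cos(s) − I.
Solving for I: (1 + 1)·I equals the remaining terms, so I = (1/2)·(exp(s)*sin(s) + exp(s)*cos(s)).

exp(s)*sin(s)/2 + exp(s)*cos(s)/2 + C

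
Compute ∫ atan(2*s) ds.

s*atan(2*s) - log(4*s**2 + 1)/4 + C

Use integration by parts with u = arctan(2*s), dv = ds.
Then du = 2/(4*s**2 + 1) ds.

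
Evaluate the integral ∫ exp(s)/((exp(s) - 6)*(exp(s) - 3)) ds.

Let u = e^s, du = e^s ds.
The integral becomes ∫ du/((u-3)(u-6)); decompose into partial fractions.

log(exp(s) - 6)/3 - log(exp(s) - 3)/3 + C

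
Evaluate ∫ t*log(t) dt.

Use integration by parts with u = log(t), dv = t dt.
Then du = 1/t dt and v = t**2/2.

t**2*log(t)/2 - t**2/4 + C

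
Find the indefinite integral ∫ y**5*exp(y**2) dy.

(y**4 - 2*y**2 + 2)*exp(y**2)/2 + C

Let u = y², du = 2y dy; rewrite as (1/2)∫ u^2·exp(1u) du.
Now integrate by parts 2 times.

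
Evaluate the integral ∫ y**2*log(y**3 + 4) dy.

Let u = y**3 + 4, so du = (3*y**2) dy.
The integral becomes (1/3)·∫ log(u) du; integrate by parts with u′=log(u), dv′=du.

y**3*log(y**3 + 4)/3 - y**3/3 + 4*log(y**3 + 4)/3 + C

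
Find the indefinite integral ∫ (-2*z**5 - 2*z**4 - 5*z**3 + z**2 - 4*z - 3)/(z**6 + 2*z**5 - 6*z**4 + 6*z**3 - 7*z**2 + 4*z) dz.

Factor the denominator: z*(z - 1)**2*(z + 4)*(z**2 + 1).
Partial-fraction decomposition: (2*z - 25)/(34*(z**2 + 1)) - 377/(340*(z + 4)) - 1/(5*(z - 1)) - 3/(2*(z - 1)**2) - 3/(4*z).
Integrate each term; A/(z−a) gives A·log|z−a|; the (Bz+D)/(z²+p²) term gives a log and an atan.

-3*log(z)/4 - log(z - 1)/5 - 377*log(z + 4)/340 + log(z**2 + 1)/34 - 25*atan(z)/34 + 3/(2*z - 2) + C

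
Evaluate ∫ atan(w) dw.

w*atan(w) - log(w**2 + 1)/2 + C

Use integration by parts with u = arctan(w), dv = dw.
Then du = 1/(w**2 + 1) dw.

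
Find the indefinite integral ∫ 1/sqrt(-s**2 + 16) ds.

asin(s/4) + C

Substitute s = 4·sin(θ), so ds = 4·cos(θ) dθ and the radical becomes sqrt(-s**2 + 16) = 4·cos(θ) by the Pythagorean identity.
Integrate the resulting trig expression in θ, then back-substitute θ = asin(s/4), sin(θ) = s/4, cos(θ) = sqrt(-s**2 + 16)/4 (absorbing any constant into C).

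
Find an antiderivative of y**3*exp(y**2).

Let u = y², du = 2y dy; rewrite as (1/2)∫ u^1·exp(1u) du.
Now integrate by parts 1 time.

(y**2 - 1)*exp(y**2)/2 + C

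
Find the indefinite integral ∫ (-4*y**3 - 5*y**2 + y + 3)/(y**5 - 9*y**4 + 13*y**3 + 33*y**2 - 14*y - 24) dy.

-207*log(y - 6)/98 + 329*log(y - 4)/150 - log(y - 1)/12 + 11*log(y + 1)/4900 + 1/(70*y + 70) + C

Factor the denominator: (y - 6)*(y - 4)*(y - 1)*(y + 1)**2.
Partial-fraction decomposition: 11/(4900*(y + 1)) - 1/(70*(y + 1)**2) - 1/(12*(y - 1)) + 329/(150*(y - 4)) - 207/(98*(y - 6)).
Integrate each term; A/(y−a) gives A·log|y−a|; A/(y−a)² gives −A/(y−a).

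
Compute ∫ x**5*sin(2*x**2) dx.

-x**4*cos(2*x**2)/4 + x**2*sin(2*x**2)/4 + cos(2*x**2)/8 + C

Let u = x², du = 2x dx; rewrite as (1/2)∫ u^2·sin(2u) du.
Now integrate by parts 2 times.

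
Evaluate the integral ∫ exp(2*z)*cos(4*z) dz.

Let I denote the integral. Integrate by parts with u = cos(4*z), dv = exp(2*z) dz, so v = exp(2*z)/2: I = exp(2*z)*cos(4*z)/2 + 2·∫ exp(2*z)*sin(4*z) dz.
Apply parts again with u = sin(4*z), dv = exp(2*z) dz: ∫ exp(2*z)*sin(4*z) dz = exp(2*z)*sin(4*z)/2 − 2·I. Substituting back brings back I: I = exp(2*z)*sin(4*z) + exp(2*z)*cos(4*z)/2 − 4·I.
Solving for I: (1 + 4)·I equals the remaining terms, so I = (1/5)·(exp(2*z)*sin(4*z) + exp(2*z)*cos(4*z)/2).

exp(2*z)*sin(4*z)/5 + exp(2*z)*cos(4*z)/10 + C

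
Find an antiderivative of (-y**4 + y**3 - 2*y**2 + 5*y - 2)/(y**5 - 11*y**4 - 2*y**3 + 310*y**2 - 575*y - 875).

Factor the denominator: (y - 7)*(y - 5)**2*(y + 1)*(y + 5).
Partial-fraction decomposition: -827/(4800*(y + 5)) + 11/(1152*(y + 1)) + 16889/(3600*(y - 5)) + 527/(120*(y - 5)**2) - 2123/(384*(y - 7)).
Integrate each term; A/(y−a) gives A·log|y−a|; A/(y−a)² gives −A/(y−a).

-2123*log(y - 7)/384 + 16889*log(y - 5)/3600 + 11*log(y + 1)/1152 - 827*log(y + 5)/4800 - 527/(120*y - 600) + C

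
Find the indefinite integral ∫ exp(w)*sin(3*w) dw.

exp(w)*sin(3*w)/10 - 3*exp(w)*cos(3*w)/10 + C

Let I denote the integral. Integrate by parts with u = sin(3*w), dv = exp(w) dw, so v = exp(w): I = exp(w)*sin(3*w) − 3·∫ exp(w)*cos(3*w) dw.
Apply parts again with u = cos(3*w), dv = exp(w) dw: ∫ exp(w)*cos(3*w) dw = exp(w)*cos(3*w) + 3·I. Substituting back brings back I: I = exp(w)*sin(3*w) - 3*exp(w)*cos(3*w) − 9·I.
Solving for I: (1 + 9)·I equals the remaining terms, so I = (1/10)·(exp(w)*sin(3*w) - 3*exp(w)*cos(3*w)).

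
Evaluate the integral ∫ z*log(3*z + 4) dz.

z**2*log(3*z + 4)/2 - z**2/4 + 2*z/3 - 8*log(3*z + 4)/9 + C

Use integration by parts with u = log(3*z + 4), dv = z dz.
Then du = 3/(3*z + 4) dz and v = z**2/2.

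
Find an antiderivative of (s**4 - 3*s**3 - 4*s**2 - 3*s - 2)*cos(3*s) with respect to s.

s**4*sin(3*s)/3 - s**3*sin(3*s) + 4*s**3*cos(3*s)/9 - 16*s**2*sin(3*s)/9 - s**2*cos(3*s) - s*sin(3*s)/3 - 32*s*cos(3*s)/27 - 22*sin(3*s)/81 - cos(3*s)/9 + C

Use integration by parts with u = s**4 - 3*s**3 - 4*s**2 - 3*s - 2, dv = cos(3*s) ds, so v = sin(3*s)/3.
Apply parts 4 times (tabular method): alternate signs, differentiate u down to 0, integrate dv up.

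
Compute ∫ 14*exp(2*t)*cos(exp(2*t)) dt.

Let u = exp(2*t), so du = (2*exp(2*t)) dt.
Rewriting, the integral becomes 7·∫ cos(u) du = 7·sin(u).
Substituting back, u = exp(2*t).

7*sin(exp(2*t)) + C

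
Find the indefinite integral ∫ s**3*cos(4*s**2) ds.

Let u = s², du = 2s ds; rewrite as (1/2)∫ u^1·cos(4u) du.
Now integrate by parts 1 time.

s**2*sin(4*s**2)/8 + cos(4*s**2)/32 + C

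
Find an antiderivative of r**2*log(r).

r**3*log(r)/3 - r**3/9 + C

Use integration by parts with u = log(r), dv = r**2 dr.
Then du = 1/r dr and v = r**3/3.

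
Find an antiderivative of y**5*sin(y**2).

Let u = y², du = 2y dy; rewrite as (1/2)∫ u^2·sin(1u) du.
Now integrate by parts 2 times.

-y**4*cos(y**2)/2 + y**2*sin(y**2) + cos(y**2) + C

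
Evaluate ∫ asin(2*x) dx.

Use integration by parts with u = arcsin(2*x), dv = dx.
Then du = 2/sqrt(-4*x**2 + 1) dx.

x*asin(2*x) + sqrt(-4*x**2 + 1)/2 + C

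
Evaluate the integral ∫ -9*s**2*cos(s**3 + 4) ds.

Let u = s**3 + 4, so du = (3*s**2) ds.
Rewriting, the integral becomes -3·∫ cos(u) du = -3·sin(u).
Substituting back, u = s**3 + 4.

-3*sin(s**3 + 4) + C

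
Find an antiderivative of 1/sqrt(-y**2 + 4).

Substitute y = 2·sin(θ), so dy = 2·cos(θ) dθ and the radical becomes sqrt(-y**2 + 4) = 2·cos(θ) by the Pythagorean identity.
Integrate the resulting trig expression in θ, then back-substitute θ = asin(y/2), sin(θ) = y/2, cos(θ) = sqrt(-y**2 + 4)/2 (absorbing any constant into C).

asin(y/2) + C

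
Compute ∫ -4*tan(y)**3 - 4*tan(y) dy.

Let u = tan(y), so du = (tan(y)**2 + 1) dy.
Rewriting, the integral becomes -4·∫ u^1 du = -4·u^2/2.
Substituting back, u = tan(y).

-2*tan(y)**2 + C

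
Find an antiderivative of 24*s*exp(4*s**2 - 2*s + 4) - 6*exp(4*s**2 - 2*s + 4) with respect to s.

3*exp(4*s**2 - 2*s + 4) + C

Let u = 4*s**2 - 2*s + 4, so du = (8*s - 2) ds.
Rewriting, the integral becomes 3·∫ e^u du = 3·e^u.
Substituting back, u = 4*s**2 - 2*s + 4.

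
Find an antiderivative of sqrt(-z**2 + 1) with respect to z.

Substitute z = sin(θ), so dz = cos(θ) dθ and the radical becomes sqrt(-z**2 + 1) = cos(θ) by the Pythagorean identity.
Integrate the resulting trig expression in θ, then back-substitute θ = asin(z), sin(θ) = z, cos(θ) = sqrt(-z**2 + 1) (absorbing any constant into C).

z*sqrt(-z**2 + 1)/2 + asin(z)/2 + C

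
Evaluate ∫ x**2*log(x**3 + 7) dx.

x**3*log(x**3 + 7)/3 - x**3/3 + 7*log(x**3 + 7)/3 + C

Let u = x**3 + 7, so du = (3*x**2) dx.
The integral becomes (1/3)·∫ log(u) du; integrate by parts with u′=log(u), dv′=du.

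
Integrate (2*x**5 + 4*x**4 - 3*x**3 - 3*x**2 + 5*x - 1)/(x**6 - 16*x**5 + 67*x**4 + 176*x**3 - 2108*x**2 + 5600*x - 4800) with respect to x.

1819*log(x - 6)/16 - 4162*log(x - 5)/15 + 53597*log(x - 4)/324 + 101*log(x - 2)/336 + 158*log(x + 5)/2835 - 2851/(36*x - 144) + C

Factor the denominator: (x - 6)*(x - 5)*(x - 4)**2*(x - 2)*(x + 5).
Partial-fraction decomposition: 158/(2835*(x + 5)) + 101/(336*(x - 2)) + 53597/(324*(x - 4)) + 2851/(36*(x - 4)**2) - 4162/(15*(x - 5)) + 1819/(16*(x - 6)).
Integrate each term; A/(x−a) gives A·log|x−a|; A/(x−a)² gives −A/(x−a).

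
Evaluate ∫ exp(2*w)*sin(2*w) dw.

Let I denote the integral. Integrate by parts with u = sin(2*w), dv = exp(2*w) dw, so v = exp(2*w)/2: I = exp(2*w)*sin(2*w)/2 − ∫ exp(2*w)*cos(2*w) dw.
Apply parts again with u = cos(2*w), dv = exp(2*w) dw: ∫ exp(2*w)*cos(2*w) dw = exp(2*w)*cos(2*w)/2 + I. Substituting back brings back I: I = exp(2*w)*sin(2*w)/2 - exp(2*w)*cos(2*w)/2 − I.
Solving for I: (1 + 1)·I equals the remaining terms, so I = (1/2)·(exp(2*w)*sin(2*w)/2 - exp(2*w)*cos(2*w)/2).

exp(2*w)*sin(2*w)/4 - exp(2*w)*cos(2*w)/4 + C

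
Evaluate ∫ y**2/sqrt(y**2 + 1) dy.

y*sqrt(y**2 + 1)/2 - log(y + sqrt(y**2 + 1))/2 + C

Substitute y = tan(θ), so dy = sec(θ)^2 dθ and the radical becomes sqrt(y**2 + 1) = sec(θ) by the Pythagorean identity.
Integrate the resulting trig expression in θ, then back-substitute tan(θ) = y, sec(θ) = sqrt(y**2 + 1) (absorbing any constant into C).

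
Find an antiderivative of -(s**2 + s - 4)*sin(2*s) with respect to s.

s**2*cos(2*s)/2 - s*sin(2*s)/2 + s*cos(2*s)/2 - sin(2*s)/4 - 9*cos(2*s)/4 + C

Use integration by parts with u = s**2 + s - 4, dv = -sin(2*s) ds, so v = cos(2*s)/2.
Apply parts 2 times (tabular method): alternate signs, differentiate u down to 0, integrate dv up.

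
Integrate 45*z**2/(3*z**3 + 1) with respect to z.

Let u = 3*z**3 + 1, so du = (9*z**2) dz.
Rewriting, the integral becomes 5·∫ 1/u du = 5·log(u).
Substituting back, u = 3*z**3 + 1.

5*log(3*z**3 + 1) + C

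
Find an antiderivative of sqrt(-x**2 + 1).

x*sqrt(-x**2 + 1)/2 + asin(x)/2 + C

Substitute x = sin(θ), so dx = cos(θ) dθ and the radical becomes sqrt(-x**2 + 1) = cos(θ) by the Pythagorean identity.
Integrate the resulting trig expression in θ, then back-substitute θ = asin(x), sin(θ) = x, cos(θ) = sqrt(-x**2 + 1) (absorbing any constant into C).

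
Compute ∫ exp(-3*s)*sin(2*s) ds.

-3*exp(-3*s)*sin(2*s)/13 - 2*exp(-3*s)*cos(2*s)/13 + C

Let I denote the integral. Integrate by parts with u = sin(2*s), dv = exp(-3*s) ds, so v = -exp(-3*s)/3: I = -exp(-3*s)*sin(2*s)/3 + (2/3)·∫ exp(-3*s)*cos(2*s) ds.
Apply parts again with u = cos(2*s), dv = exp(-3*s) ds: ∫ exp(-3*s)*cos(2*s) ds = -exp(-3*s)*cos(2*s)/3 − (2/3)·I. Substituting back brings back I: I = -exp(-3*s)*sin(2*s)/3 - 2*exp(-3*s)*cos(2*s)/9 − (4/9)·I.
Solving for I: (1 + 4/9)·I equals the remaining terms, so I = (9/13)·(-exp(-3*s)*sin(2*s)/3 - 2*exp(-3*s)*cos(2*s)/9).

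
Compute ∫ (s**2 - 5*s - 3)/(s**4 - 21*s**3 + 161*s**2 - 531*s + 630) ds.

11*log(s - 7)/8 - log(s - 6) - 3*log(s - 5)/4 + 3*log(s - 3)/8 + C

Factor the denominator: (s - 7)*(s - 6)*(s - 5)*(s - 3).
Partial-fraction decomposition: 3/(8*(s - 3)) - 3/(4*(s - 5)) - 1/(s - 6) + 11/(8*(s - 7)).
Integrate each term: A/(s−a) contributes A·log|s−a|.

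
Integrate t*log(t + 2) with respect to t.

t**2*log(t + 2)/2 - t**2/4 + t - 2*log(t + 2) + C

Use integration by parts with u = log(t + 2), dv = t dt.
Then du = 1/(t + 2) dt and v = t**2/2.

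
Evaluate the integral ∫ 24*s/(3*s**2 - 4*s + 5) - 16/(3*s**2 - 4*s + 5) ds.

Let u = 3*s**2 - 4*s + 5, so du = (6*s - 4) ds.
Rewriting, the integral becomes 4·∫ 1/u du = 4·log(u).
Substituting back, u = 3*s**2 - 4*s + 5.

4*log(3*s**2 - 4*s + 5) + C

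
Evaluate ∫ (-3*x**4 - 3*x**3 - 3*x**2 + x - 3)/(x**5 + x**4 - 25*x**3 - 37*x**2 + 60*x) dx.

-log(x)/20 - 2323*log(x - 5)/1440 + 11*log(x - 1)/80 + 65*log(x + 3)/32 - 631*log(x + 4)/180 + C

Factor the denominator: x*(x - 5)*(x - 1)*(x + 3)*(x + 4).
Partial-fraction decomposition: -631/(180*(x + 4)) + 65/(32*(x + 3)) + 11/(80*(x - 1)) - 2323/(1440*(x - 5)) - 1/(20*x).
Integrate each term: A/(x−a) contributes A·log|x−a|.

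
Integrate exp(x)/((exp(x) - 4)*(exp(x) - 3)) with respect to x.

log(exp(x) - 4) - log(exp(x) - 3) + C

Let u = e^x, du = e^x dx.
The integral becomes ∫ du/((u-3)(u-4)); decompose into partial fractions.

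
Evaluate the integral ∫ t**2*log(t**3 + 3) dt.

t**3*log(t**3 + 3)/3 - t**3/3 + log(t**3 + 3) + C

Let u = t**3 + 3, so du = (3*t**2) dt.
The integral becomes (1/3)·∫ log(u) du; integrate by parts with u′=log(u), dv′=du.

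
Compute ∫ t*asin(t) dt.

t**2*asin(t)/2 + t*sqrt(-t**2 + 1)/4 - asin(t)/4 + C

Use integration by parts with u = arcsin(t), dv = t dt.
Then du = 1/sqrt(-t**2 + 1) dt.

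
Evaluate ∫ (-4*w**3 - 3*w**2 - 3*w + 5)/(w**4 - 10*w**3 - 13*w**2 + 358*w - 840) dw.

Factor the denominator: (w - 7)*(w - 5)*(w - 4)*(w + 6).
Partial-fraction decomposition: -779/(1430*(w + 6)) - 311/(30*(w - 4)) + 585/(22*(w - 5)) - 1535/(78*(w - 7)).
Integrate each term: A/(w−a) contributes A·log|w−a|.

-1535*log(w - 7)/78 + 585*log(w - 5)/22 - 311*log(w - 4)/30 - 779*log(w + 6)/1430 + C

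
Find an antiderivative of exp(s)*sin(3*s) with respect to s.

Let I denote the integral. Integrate by parts with u = sin(3*s), dv = exp(s) ds, so v = exp(s): I = exp(s)*sin(3*s) − 3·∫ exp(s)*cos(3*s) ds.
Apply parts again with u = cos(3*s), dv = exp(s) ds: ∫ exp(s)*cos(3*s) ds = exp(s)*cos(3*s) + 3·I. Substituting back brings back I: I = exp(s)*sin(3*s) - 3*exp(s)*cos(3*s) − 9·I.
Solving for I: (1 + 9)·I equals the remaining terms, so I = (1/10)·(exp(s)*sin(3*s) - 3*exp(s)*cos(3*s)).

exp(s)*sin(3*s)/10 - 3*exp(s)*cos(3*s)/10 + C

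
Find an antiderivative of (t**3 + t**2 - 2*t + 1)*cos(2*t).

t**3*sin(2*t)/2 + t**2*sin(2*t)/2 + 3*t**2*cos(2*t)/4 - 7*t*sin(2*t)/4 + t*cos(2*t)/2 + sin(2*t)/4 - 7*cos(2*t)/8 + C

Use integration by parts with u = t**3 + t**2 - 2*t + 1, dv = cos(2*t) dt, so v = sin(2*t)/2.
Apply parts 3 times (tabular method): alternate signs, differentiate u down to 0, integrate dv up.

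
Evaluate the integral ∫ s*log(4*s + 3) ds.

s**2*log(4*s + 3)/2 - s**2/4 + 3*s/8 - 9*log(4*s + 3)/32 + C

Use integration by parts with u = log(4*s + 3), dv = s ds.
Then du = 4/(4*s + 3) ds and v = s**2/2.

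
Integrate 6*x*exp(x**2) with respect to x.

3*exp(x**2) + C

Let u = x**2, so du = (2*x) dx.
Rewriting, the integral becomes 3·∫ e^u du = 3·e^u.
Substituting back, u = x**2.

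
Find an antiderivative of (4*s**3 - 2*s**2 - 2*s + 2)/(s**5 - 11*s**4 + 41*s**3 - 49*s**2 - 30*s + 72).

Factor the denominator: (s - 4)*(s - 3)**2*(s - 2)*(s + 1).
Partial-fraction decomposition: -1/(120*(s + 1)) - 11/(3*(s - 2)) - 145/(8*(s - 3)) - 43/(2*(s - 3)**2) + 109/(5*(s - 4)).
Integrate each term; A/(s−a) gives A·log|s−a|; A/(s−a)² gives −A/(s−a).

109*log(s - 4)/5 - 145*log(s - 3)/8 - 11*log(s - 2)/3 - log(s + 1)/120 + 43/(2*s - 6) + C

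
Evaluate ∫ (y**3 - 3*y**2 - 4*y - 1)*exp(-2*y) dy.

(-4*y**3 + 6*y**2 + 22*y + 15)*exp(-2*y)/8 + C

Use integration by parts with u = y**3 - 3*y**2 - 4*y - 1, dv = exp(-2*y) dy, so v = -exp(-2*y)/2.
Apply parts 3 times (tabular method): alternate signs, differentiate u down to 0, integrate dv up.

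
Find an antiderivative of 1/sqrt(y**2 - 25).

log(y + sqrt(y**2 - 25)) + C

Substitute y = 5·sec(θ), so dy = 5·sec(θ)*tan(θ) dθ and the radical becomes sqrt(y**2 - 25) = 5·tan(θ) by the Pythagorean identity.
Integrate the resulting trig expression in θ, then back-substitute sec(θ) = y/5, tan(θ) = sqrt(y**2 - 25)/5 (absorbing any constant into C).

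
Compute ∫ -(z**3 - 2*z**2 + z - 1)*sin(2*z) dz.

Use integration by parts with u = z**3 - 2*z**2 + z - 1, dv = -sin(2*z) dz, so v = cos(2*z)/2.
Apply parts 3 times (tabular method): alternate signs, differentiate u down to 0, integrate dv up.

z**3*cos(2*z)/2 - 3*z**2*sin(2*z)/4 - z**2*cos(2*z) + z*sin(2*z) - z*cos(2*z)/4 + sin(2*z)/8 + C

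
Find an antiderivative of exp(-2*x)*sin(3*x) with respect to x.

Let I denote the integral. Integrate by parts with u = sin(3*x), dv = exp(-2*x) dx, so v = -exp(-2*x)/2: I = -exp(-2*x)*sin(3*x)/2 + (3/2)·∫ exp(-2*x)*cos(3*x) dx.
Apply parts again with u = cos(3*x), dv = exp(-2*x) dx: ∫ exp(-2*x)*cos(3*x) dx = -exp(-2*x)*cos(3*x)/2 − (3/2)·I. Substituting back brings back I: I = -exp(-2*x)*sin(3*x)/2 - 3*exp(-2*x)*cos(3*x)/4 − (9/4)·I.
Solving for I: (1 + 9/4)·I equals the remaining terms, so I = (4/13)·(-exp(-2*x)*sin(3*x)/2 - 3*exp(-2*x)*cos(3*x)/4).

-2*exp(-2*x)*sin(3*x)/13 - 3*exp(-2*x)*cos(3*x)/13 + C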